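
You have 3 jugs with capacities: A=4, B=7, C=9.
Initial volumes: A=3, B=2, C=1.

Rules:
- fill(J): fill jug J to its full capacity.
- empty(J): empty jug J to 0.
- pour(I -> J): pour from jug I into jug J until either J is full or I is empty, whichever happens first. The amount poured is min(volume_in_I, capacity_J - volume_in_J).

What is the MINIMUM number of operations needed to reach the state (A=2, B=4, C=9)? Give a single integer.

Answer: 4

Derivation:
BFS from (A=3, B=2, C=1). One shortest path:
  1. pour(A -> C) -> (A=0 B=2 C=4)
  2. pour(B -> A) -> (A=2 B=0 C=4)
  3. pour(C -> B) -> (A=2 B=4 C=0)
  4. fill(C) -> (A=2 B=4 C=9)
Reached target in 4 moves.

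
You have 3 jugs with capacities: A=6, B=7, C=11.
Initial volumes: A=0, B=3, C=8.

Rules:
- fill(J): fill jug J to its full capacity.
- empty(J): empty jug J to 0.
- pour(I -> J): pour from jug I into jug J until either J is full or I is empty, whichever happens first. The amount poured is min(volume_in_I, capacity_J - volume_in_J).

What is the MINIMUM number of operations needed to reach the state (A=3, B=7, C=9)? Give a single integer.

Answer: 6

Derivation:
BFS from (A=0, B=3, C=8). One shortest path:
  1. pour(C -> A) -> (A=6 B=3 C=2)
  2. empty(A) -> (A=0 B=3 C=2)
  3. pour(B -> A) -> (A=3 B=0 C=2)
  4. fill(B) -> (A=3 B=7 C=2)
  5. pour(B -> C) -> (A=3 B=0 C=9)
  6. fill(B) -> (A=3 B=7 C=9)
Reached target in 6 moves.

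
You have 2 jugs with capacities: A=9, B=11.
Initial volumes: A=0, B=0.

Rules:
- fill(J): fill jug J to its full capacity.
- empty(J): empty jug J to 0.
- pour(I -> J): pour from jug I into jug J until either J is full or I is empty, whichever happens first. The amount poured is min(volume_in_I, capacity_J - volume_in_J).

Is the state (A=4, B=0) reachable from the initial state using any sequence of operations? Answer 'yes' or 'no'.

Answer: yes

Derivation:
BFS from (A=0, B=0):
  1. fill(B) -> (A=0 B=11)
  2. pour(B -> A) -> (A=9 B=2)
  3. empty(A) -> (A=0 B=2)
  4. pour(B -> A) -> (A=2 B=0)
  5. fill(B) -> (A=2 B=11)
  6. pour(B -> A) -> (A=9 B=4)
  7. empty(A) -> (A=0 B=4)
  8. pour(B -> A) -> (A=4 B=0)
Target reached → yes.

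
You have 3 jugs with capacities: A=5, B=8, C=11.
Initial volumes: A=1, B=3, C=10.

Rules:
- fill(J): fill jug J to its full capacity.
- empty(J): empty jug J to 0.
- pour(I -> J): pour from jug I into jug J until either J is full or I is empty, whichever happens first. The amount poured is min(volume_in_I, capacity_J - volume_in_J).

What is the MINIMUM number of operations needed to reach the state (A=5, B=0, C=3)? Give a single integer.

Answer: 3

Derivation:
BFS from (A=1, B=3, C=10). One shortest path:
  1. fill(A) -> (A=5 B=3 C=10)
  2. empty(C) -> (A=5 B=3 C=0)
  3. pour(B -> C) -> (A=5 B=0 C=3)
Reached target in 3 moves.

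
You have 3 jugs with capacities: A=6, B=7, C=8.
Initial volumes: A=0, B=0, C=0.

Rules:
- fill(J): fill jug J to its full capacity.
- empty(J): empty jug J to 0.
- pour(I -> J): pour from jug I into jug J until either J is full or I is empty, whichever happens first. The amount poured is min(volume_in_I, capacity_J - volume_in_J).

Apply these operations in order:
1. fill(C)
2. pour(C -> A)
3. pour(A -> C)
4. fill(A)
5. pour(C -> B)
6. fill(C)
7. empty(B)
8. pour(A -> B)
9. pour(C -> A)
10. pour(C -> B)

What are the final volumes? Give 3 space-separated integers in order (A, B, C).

Step 1: fill(C) -> (A=0 B=0 C=8)
Step 2: pour(C -> A) -> (A=6 B=0 C=2)
Step 3: pour(A -> C) -> (A=0 B=0 C=8)
Step 4: fill(A) -> (A=6 B=0 C=8)
Step 5: pour(C -> B) -> (A=6 B=7 C=1)
Step 6: fill(C) -> (A=6 B=7 C=8)
Step 7: empty(B) -> (A=6 B=0 C=8)
Step 8: pour(A -> B) -> (A=0 B=6 C=8)
Step 9: pour(C -> A) -> (A=6 B=6 C=2)
Step 10: pour(C -> B) -> (A=6 B=7 C=1)

Answer: 6 7 1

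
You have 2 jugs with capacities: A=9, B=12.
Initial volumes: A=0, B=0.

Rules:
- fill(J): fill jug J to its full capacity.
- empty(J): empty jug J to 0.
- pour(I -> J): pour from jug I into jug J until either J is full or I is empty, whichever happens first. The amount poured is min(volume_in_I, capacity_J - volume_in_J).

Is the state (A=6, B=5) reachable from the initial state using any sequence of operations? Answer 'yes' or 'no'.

Answer: no

Derivation:
BFS explored all 14 reachable states.
Reachable set includes: (0,0), (0,3), (0,6), (0,9), (0,12), (3,0), (3,12), (6,0), (6,12), (9,0), (9,3), (9,6) ...
Target (A=6, B=5) not in reachable set → no.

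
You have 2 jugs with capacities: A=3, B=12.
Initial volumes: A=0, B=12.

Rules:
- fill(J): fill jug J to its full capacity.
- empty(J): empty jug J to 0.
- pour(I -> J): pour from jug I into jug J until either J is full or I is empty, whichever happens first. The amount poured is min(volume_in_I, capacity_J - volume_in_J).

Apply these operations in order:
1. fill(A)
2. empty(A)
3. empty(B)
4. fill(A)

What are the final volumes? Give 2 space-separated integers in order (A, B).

Step 1: fill(A) -> (A=3 B=12)
Step 2: empty(A) -> (A=0 B=12)
Step 3: empty(B) -> (A=0 B=0)
Step 4: fill(A) -> (A=3 B=0)

Answer: 3 0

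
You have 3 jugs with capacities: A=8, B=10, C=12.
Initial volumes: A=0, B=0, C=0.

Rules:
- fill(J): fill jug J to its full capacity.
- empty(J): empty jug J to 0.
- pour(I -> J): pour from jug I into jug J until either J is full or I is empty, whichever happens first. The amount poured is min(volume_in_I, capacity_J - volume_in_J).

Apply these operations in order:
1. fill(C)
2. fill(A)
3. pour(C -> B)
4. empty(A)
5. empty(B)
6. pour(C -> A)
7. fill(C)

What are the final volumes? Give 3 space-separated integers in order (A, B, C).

Step 1: fill(C) -> (A=0 B=0 C=12)
Step 2: fill(A) -> (A=8 B=0 C=12)
Step 3: pour(C -> B) -> (A=8 B=10 C=2)
Step 4: empty(A) -> (A=0 B=10 C=2)
Step 5: empty(B) -> (A=0 B=0 C=2)
Step 6: pour(C -> A) -> (A=2 B=0 C=0)
Step 7: fill(C) -> (A=2 B=0 C=12)

Answer: 2 0 12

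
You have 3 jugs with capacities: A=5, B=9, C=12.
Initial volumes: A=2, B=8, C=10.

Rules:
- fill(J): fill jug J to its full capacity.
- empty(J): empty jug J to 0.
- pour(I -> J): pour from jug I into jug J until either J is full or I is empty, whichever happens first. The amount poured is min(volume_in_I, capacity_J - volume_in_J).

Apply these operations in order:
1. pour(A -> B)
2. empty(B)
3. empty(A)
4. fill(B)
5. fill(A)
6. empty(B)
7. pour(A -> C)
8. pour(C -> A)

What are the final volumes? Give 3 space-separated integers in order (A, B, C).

Step 1: pour(A -> B) -> (A=1 B=9 C=10)
Step 2: empty(B) -> (A=1 B=0 C=10)
Step 3: empty(A) -> (A=0 B=0 C=10)
Step 4: fill(B) -> (A=0 B=9 C=10)
Step 5: fill(A) -> (A=5 B=9 C=10)
Step 6: empty(B) -> (A=5 B=0 C=10)
Step 7: pour(A -> C) -> (A=3 B=0 C=12)
Step 8: pour(C -> A) -> (A=5 B=0 C=10)

Answer: 5 0 10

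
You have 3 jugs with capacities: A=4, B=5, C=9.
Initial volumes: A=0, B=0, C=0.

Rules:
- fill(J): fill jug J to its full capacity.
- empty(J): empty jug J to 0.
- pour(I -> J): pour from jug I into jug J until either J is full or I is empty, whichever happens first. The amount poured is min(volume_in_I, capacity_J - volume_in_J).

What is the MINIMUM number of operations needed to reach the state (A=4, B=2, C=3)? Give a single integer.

BFS from (A=0, B=0, C=0). One shortest path:
  1. fill(C) -> (A=0 B=0 C=9)
  2. pour(C -> B) -> (A=0 B=5 C=4)
  3. pour(B -> A) -> (A=4 B=1 C=4)
  4. pour(A -> C) -> (A=0 B=1 C=8)
  5. pour(B -> A) -> (A=1 B=0 C=8)
  6. pour(C -> B) -> (A=1 B=5 C=3)
  7. pour(B -> A) -> (A=4 B=2 C=3)
Reached target in 7 moves.

Answer: 7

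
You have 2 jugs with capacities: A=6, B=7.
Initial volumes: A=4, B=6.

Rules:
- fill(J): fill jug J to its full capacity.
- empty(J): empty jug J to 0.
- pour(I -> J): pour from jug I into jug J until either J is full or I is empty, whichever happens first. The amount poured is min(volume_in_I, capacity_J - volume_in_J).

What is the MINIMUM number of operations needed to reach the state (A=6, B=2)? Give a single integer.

BFS from (A=4, B=6). One shortest path:
  1. empty(A) -> (A=0 B=6)
  2. fill(B) -> (A=0 B=7)
  3. pour(B -> A) -> (A=6 B=1)
  4. empty(A) -> (A=0 B=1)
  5. pour(B -> A) -> (A=1 B=0)
  6. fill(B) -> (A=1 B=7)
  7. pour(B -> A) -> (A=6 B=2)
Reached target in 7 moves.

Answer: 7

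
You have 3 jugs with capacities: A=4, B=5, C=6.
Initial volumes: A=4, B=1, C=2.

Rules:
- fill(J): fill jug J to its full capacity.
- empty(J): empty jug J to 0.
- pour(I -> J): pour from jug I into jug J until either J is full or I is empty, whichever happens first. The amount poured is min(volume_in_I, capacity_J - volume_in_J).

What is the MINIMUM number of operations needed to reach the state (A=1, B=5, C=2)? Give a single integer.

Answer: 3

Derivation:
BFS from (A=4, B=1, C=2). One shortest path:
  1. empty(A) -> (A=0 B=1 C=2)
  2. pour(B -> A) -> (A=1 B=0 C=2)
  3. fill(B) -> (A=1 B=5 C=2)
Reached target in 3 moves.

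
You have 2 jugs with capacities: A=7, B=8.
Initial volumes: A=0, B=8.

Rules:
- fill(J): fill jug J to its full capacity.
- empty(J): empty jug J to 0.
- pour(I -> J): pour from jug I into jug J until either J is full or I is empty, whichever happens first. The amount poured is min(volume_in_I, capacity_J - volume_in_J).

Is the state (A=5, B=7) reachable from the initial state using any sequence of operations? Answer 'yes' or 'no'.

BFS explored all 30 reachable states.
Reachable set includes: (0,0), (0,1), (0,2), (0,3), (0,4), (0,5), (0,6), (0,7), (0,8), (1,0), (1,8), (2,0) ...
Target (A=5, B=7) not in reachable set → no.

Answer: no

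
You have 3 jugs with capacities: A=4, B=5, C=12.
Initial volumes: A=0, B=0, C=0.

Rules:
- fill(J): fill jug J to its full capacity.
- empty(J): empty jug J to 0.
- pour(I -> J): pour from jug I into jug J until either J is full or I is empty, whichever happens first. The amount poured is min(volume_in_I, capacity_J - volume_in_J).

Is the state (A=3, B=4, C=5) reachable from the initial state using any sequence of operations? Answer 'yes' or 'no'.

BFS explored all 258 reachable states.
Reachable set includes: (0,0,0), (0,0,1), (0,0,2), (0,0,3), (0,0,4), (0,0,5), (0,0,6), (0,0,7), (0,0,8), (0,0,9), (0,0,10), (0,0,11) ...
Target (A=3, B=4, C=5) not in reachable set → no.

Answer: no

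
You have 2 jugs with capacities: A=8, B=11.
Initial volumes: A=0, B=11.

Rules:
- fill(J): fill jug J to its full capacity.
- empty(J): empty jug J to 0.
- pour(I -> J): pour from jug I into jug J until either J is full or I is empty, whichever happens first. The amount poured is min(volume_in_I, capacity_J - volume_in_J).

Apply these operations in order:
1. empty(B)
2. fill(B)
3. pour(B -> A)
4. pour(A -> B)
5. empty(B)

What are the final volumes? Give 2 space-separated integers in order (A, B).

Answer: 0 0

Derivation:
Step 1: empty(B) -> (A=0 B=0)
Step 2: fill(B) -> (A=0 B=11)
Step 3: pour(B -> A) -> (A=8 B=3)
Step 4: pour(A -> B) -> (A=0 B=11)
Step 5: empty(B) -> (A=0 B=0)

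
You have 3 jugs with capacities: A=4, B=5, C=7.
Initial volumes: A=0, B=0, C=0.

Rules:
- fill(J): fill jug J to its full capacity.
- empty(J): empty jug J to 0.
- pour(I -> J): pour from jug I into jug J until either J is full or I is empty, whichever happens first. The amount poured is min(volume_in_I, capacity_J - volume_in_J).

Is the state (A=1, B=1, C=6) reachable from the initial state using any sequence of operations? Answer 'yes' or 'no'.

Answer: no

Derivation:
BFS explored all 168 reachable states.
Reachable set includes: (0,0,0), (0,0,1), (0,0,2), (0,0,3), (0,0,4), (0,0,5), (0,0,6), (0,0,7), (0,1,0), (0,1,1), (0,1,2), (0,1,3) ...
Target (A=1, B=1, C=6) not in reachable set → no.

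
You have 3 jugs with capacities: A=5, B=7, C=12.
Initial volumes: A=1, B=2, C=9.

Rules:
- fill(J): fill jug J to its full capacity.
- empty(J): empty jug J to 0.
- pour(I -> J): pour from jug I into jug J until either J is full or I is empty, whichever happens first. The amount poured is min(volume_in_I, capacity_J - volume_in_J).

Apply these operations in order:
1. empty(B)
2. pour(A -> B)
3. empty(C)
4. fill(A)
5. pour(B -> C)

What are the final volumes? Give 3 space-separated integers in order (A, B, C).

Answer: 5 0 1

Derivation:
Step 1: empty(B) -> (A=1 B=0 C=9)
Step 2: pour(A -> B) -> (A=0 B=1 C=9)
Step 3: empty(C) -> (A=0 B=1 C=0)
Step 4: fill(A) -> (A=5 B=1 C=0)
Step 5: pour(B -> C) -> (A=5 B=0 C=1)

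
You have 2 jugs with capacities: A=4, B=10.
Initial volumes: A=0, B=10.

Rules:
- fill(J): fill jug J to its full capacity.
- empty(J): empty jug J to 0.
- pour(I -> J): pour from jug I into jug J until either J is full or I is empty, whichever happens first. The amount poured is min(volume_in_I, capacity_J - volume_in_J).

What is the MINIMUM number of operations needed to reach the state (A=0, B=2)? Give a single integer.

Answer: 4

Derivation:
BFS from (A=0, B=10). One shortest path:
  1. pour(B -> A) -> (A=4 B=6)
  2. empty(A) -> (A=0 B=6)
  3. pour(B -> A) -> (A=4 B=2)
  4. empty(A) -> (A=0 B=2)
Reached target in 4 moves.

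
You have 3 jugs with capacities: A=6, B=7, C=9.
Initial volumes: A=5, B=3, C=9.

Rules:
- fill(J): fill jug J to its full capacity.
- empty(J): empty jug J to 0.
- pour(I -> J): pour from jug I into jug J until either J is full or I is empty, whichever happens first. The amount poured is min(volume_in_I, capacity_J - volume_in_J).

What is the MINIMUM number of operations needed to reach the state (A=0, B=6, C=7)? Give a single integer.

Answer: 5

Derivation:
BFS from (A=5, B=3, C=9). One shortest path:
  1. fill(A) -> (A=6 B=3 C=9)
  2. fill(B) -> (A=6 B=7 C=9)
  3. empty(C) -> (A=6 B=7 C=0)
  4. pour(B -> C) -> (A=6 B=0 C=7)
  5. pour(A -> B) -> (A=0 B=6 C=7)
Reached target in 5 moves.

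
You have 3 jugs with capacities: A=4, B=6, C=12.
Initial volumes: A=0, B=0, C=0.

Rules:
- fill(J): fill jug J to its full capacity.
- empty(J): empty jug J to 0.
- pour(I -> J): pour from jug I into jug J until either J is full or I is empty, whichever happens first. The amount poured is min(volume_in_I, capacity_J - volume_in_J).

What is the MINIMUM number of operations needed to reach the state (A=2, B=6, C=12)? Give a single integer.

Answer: 5

Derivation:
BFS from (A=0, B=0, C=0). One shortest path:
  1. fill(A) -> (A=4 B=0 C=0)
  2. fill(C) -> (A=4 B=0 C=12)
  3. pour(A -> B) -> (A=0 B=4 C=12)
  4. fill(A) -> (A=4 B=4 C=12)
  5. pour(A -> B) -> (A=2 B=6 C=12)
Reached target in 5 moves.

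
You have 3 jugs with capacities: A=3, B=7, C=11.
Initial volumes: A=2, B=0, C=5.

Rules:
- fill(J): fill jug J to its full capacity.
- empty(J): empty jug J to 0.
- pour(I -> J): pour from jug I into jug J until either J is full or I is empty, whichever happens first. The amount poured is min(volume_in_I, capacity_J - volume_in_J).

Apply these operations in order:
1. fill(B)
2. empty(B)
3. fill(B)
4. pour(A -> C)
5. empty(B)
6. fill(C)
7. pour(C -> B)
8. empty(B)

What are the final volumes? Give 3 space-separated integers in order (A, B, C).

Step 1: fill(B) -> (A=2 B=7 C=5)
Step 2: empty(B) -> (A=2 B=0 C=5)
Step 3: fill(B) -> (A=2 B=7 C=5)
Step 4: pour(A -> C) -> (A=0 B=7 C=7)
Step 5: empty(B) -> (A=0 B=0 C=7)
Step 6: fill(C) -> (A=0 B=0 C=11)
Step 7: pour(C -> B) -> (A=0 B=7 C=4)
Step 8: empty(B) -> (A=0 B=0 C=4)

Answer: 0 0 4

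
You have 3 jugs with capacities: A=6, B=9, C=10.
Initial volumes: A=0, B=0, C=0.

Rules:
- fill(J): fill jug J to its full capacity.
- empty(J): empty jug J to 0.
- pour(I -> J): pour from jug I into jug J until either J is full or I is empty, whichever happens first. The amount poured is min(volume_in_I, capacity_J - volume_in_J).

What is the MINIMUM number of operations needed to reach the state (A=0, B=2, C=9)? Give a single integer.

Answer: 8

Derivation:
BFS from (A=0, B=0, C=0). One shortest path:
  1. fill(A) -> (A=6 B=0 C=0)
  2. fill(B) -> (A=6 B=9 C=0)
  3. pour(A -> C) -> (A=0 B=9 C=6)
  4. fill(A) -> (A=6 B=9 C=6)
  5. pour(A -> C) -> (A=2 B=9 C=10)
  6. empty(C) -> (A=2 B=9 C=0)
  7. pour(B -> C) -> (A=2 B=0 C=9)
  8. pour(A -> B) -> (A=0 B=2 C=9)
Reached target in 8 moves.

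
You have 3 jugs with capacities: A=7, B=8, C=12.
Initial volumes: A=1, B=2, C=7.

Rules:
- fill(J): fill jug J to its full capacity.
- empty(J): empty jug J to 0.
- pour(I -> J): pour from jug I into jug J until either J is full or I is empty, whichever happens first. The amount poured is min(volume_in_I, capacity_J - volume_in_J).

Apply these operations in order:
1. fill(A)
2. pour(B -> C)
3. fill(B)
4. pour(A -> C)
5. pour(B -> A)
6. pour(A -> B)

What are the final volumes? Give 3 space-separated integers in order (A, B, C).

Answer: 4 8 12

Derivation:
Step 1: fill(A) -> (A=7 B=2 C=7)
Step 2: pour(B -> C) -> (A=7 B=0 C=9)
Step 3: fill(B) -> (A=7 B=8 C=9)
Step 4: pour(A -> C) -> (A=4 B=8 C=12)
Step 5: pour(B -> A) -> (A=7 B=5 C=12)
Step 6: pour(A -> B) -> (A=4 B=8 C=12)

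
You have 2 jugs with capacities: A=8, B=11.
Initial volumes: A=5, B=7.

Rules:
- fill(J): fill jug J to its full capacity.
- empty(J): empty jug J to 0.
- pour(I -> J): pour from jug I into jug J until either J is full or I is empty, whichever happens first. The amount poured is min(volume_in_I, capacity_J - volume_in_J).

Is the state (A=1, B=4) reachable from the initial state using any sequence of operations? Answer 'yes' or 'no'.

Answer: no

Derivation:
BFS explored all 39 reachable states.
Reachable set includes: (0,0), (0,1), (0,2), (0,3), (0,4), (0,5), (0,6), (0,7), (0,8), (0,9), (0,10), (0,11) ...
Target (A=1, B=4) not in reachable set → no.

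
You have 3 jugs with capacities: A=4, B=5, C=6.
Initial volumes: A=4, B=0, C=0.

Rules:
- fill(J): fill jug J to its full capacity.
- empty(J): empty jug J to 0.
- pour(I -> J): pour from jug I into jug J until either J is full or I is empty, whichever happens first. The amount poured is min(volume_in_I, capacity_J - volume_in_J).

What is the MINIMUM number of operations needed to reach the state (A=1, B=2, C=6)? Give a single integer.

BFS from (A=4, B=0, C=0). One shortest path:
  1. pour(A -> C) -> (A=0 B=0 C=4)
  2. fill(A) -> (A=4 B=0 C=4)
  3. pour(A -> C) -> (A=2 B=0 C=6)
  4. pour(C -> B) -> (A=2 B=5 C=1)
  5. empty(B) -> (A=2 B=0 C=1)
  6. pour(A -> B) -> (A=0 B=2 C=1)
  7. pour(C -> A) -> (A=1 B=2 C=0)
  8. fill(C) -> (A=1 B=2 C=6)
Reached target in 8 moves.

Answer: 8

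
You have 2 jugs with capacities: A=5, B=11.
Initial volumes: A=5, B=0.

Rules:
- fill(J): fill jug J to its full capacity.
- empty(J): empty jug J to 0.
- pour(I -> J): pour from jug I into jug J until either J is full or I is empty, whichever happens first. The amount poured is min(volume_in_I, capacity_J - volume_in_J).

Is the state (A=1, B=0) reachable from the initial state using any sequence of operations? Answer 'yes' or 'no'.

BFS from (A=5, B=0):
  1. empty(A) -> (A=0 B=0)
  2. fill(B) -> (A=0 B=11)
  3. pour(B -> A) -> (A=5 B=6)
  4. empty(A) -> (A=0 B=6)
  5. pour(B -> A) -> (A=5 B=1)
  6. empty(A) -> (A=0 B=1)
  7. pour(B -> A) -> (A=1 B=0)
Target reached → yes.

Answer: yes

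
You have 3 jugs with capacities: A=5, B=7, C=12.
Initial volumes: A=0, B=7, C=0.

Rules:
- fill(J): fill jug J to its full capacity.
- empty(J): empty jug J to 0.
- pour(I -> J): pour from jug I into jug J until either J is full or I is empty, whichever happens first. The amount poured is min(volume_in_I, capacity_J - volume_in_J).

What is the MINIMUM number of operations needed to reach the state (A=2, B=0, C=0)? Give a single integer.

Answer: 3

Derivation:
BFS from (A=0, B=7, C=0). One shortest path:
  1. pour(B -> A) -> (A=5 B=2 C=0)
  2. empty(A) -> (A=0 B=2 C=0)
  3. pour(B -> A) -> (A=2 B=0 C=0)
Reached target in 3 moves.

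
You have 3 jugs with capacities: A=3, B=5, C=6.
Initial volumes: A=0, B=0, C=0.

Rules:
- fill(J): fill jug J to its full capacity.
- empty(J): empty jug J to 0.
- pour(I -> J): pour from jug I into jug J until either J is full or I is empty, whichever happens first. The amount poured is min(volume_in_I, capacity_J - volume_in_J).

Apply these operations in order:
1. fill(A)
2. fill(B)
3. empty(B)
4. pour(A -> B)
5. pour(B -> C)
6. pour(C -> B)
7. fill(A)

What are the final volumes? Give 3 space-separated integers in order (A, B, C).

Answer: 3 3 0

Derivation:
Step 1: fill(A) -> (A=3 B=0 C=0)
Step 2: fill(B) -> (A=3 B=5 C=0)
Step 3: empty(B) -> (A=3 B=0 C=0)
Step 4: pour(A -> B) -> (A=0 B=3 C=0)
Step 5: pour(B -> C) -> (A=0 B=0 C=3)
Step 6: pour(C -> B) -> (A=0 B=3 C=0)
Step 7: fill(A) -> (A=3 B=3 C=0)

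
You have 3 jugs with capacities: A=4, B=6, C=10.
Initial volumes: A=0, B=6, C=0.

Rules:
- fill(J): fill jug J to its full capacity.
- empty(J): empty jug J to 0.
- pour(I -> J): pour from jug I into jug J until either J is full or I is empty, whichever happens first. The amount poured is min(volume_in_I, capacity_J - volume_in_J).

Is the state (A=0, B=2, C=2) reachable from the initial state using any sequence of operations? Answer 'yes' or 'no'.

Answer: yes

Derivation:
BFS from (A=0, B=6, C=0):
  1. pour(B -> A) -> (A=4 B=2 C=0)
  2. empty(A) -> (A=0 B=2 C=0)
  3. pour(B -> C) -> (A=0 B=0 C=2)
  4. fill(B) -> (A=0 B=6 C=2)
  5. pour(B -> A) -> (A=4 B=2 C=2)
  6. empty(A) -> (A=0 B=2 C=2)
Target reached → yes.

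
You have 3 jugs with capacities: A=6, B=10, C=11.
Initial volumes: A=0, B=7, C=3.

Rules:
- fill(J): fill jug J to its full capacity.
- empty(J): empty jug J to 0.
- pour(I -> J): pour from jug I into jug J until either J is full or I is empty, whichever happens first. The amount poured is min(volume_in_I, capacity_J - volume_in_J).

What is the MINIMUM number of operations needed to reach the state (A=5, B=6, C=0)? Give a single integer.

Answer: 5

Derivation:
BFS from (A=0, B=7, C=3). One shortest path:
  1. empty(B) -> (A=0 B=0 C=3)
  2. fill(C) -> (A=0 B=0 C=11)
  3. pour(C -> A) -> (A=6 B=0 C=5)
  4. pour(A -> B) -> (A=0 B=6 C=5)
  5. pour(C -> A) -> (A=5 B=6 C=0)
Reached target in 5 moves.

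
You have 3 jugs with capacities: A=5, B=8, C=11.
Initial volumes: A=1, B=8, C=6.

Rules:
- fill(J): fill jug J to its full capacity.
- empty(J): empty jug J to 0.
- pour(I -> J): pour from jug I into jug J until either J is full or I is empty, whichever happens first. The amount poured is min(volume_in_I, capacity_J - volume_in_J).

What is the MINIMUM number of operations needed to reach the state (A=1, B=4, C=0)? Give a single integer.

Answer: 5

Derivation:
BFS from (A=1, B=8, C=6). One shortest path:
  1. pour(B -> A) -> (A=5 B=4 C=6)
  2. empty(A) -> (A=0 B=4 C=6)
  3. pour(C -> A) -> (A=5 B=4 C=1)
  4. empty(A) -> (A=0 B=4 C=1)
  5. pour(C -> A) -> (A=1 B=4 C=0)
Reached target in 5 moves.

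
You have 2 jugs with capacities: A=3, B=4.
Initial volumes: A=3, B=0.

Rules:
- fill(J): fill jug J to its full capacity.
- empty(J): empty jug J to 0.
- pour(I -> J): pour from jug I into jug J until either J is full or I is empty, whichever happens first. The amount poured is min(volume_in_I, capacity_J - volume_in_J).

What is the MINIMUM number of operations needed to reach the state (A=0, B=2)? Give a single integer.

BFS from (A=3, B=0). One shortest path:
  1. pour(A -> B) -> (A=0 B=3)
  2. fill(A) -> (A=3 B=3)
  3. pour(A -> B) -> (A=2 B=4)
  4. empty(B) -> (A=2 B=0)
  5. pour(A -> B) -> (A=0 B=2)
Reached target in 5 moves.

Answer: 5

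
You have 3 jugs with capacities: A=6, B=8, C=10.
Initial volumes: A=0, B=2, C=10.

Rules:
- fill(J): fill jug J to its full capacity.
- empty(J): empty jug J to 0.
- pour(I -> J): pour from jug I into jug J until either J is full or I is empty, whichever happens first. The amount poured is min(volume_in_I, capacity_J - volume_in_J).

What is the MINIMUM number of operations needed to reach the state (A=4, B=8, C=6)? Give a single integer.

Answer: 5

Derivation:
BFS from (A=0, B=2, C=10). One shortest path:
  1. pour(B -> A) -> (A=2 B=0 C=10)
  2. pour(C -> A) -> (A=6 B=0 C=6)
  3. pour(A -> B) -> (A=0 B=6 C=6)
  4. fill(A) -> (A=6 B=6 C=6)
  5. pour(A -> B) -> (A=4 B=8 C=6)
Reached target in 5 moves.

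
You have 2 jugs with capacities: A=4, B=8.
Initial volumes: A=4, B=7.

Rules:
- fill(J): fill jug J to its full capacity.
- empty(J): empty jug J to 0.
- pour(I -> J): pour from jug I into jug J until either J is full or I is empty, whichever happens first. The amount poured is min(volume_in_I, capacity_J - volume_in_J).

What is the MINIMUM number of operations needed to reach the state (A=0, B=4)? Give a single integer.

Answer: 2

Derivation:
BFS from (A=4, B=7). One shortest path:
  1. empty(B) -> (A=4 B=0)
  2. pour(A -> B) -> (A=0 B=4)
Reached target in 2 moves.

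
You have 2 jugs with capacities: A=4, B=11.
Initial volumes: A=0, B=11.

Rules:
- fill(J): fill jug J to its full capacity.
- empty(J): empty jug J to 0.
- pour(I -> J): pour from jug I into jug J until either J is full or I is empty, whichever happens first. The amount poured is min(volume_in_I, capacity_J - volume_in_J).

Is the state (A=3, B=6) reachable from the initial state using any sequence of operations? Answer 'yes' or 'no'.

BFS explored all 30 reachable states.
Reachable set includes: (0,0), (0,1), (0,2), (0,3), (0,4), (0,5), (0,6), (0,7), (0,8), (0,9), (0,10), (0,11) ...
Target (A=3, B=6) not in reachable set → no.

Answer: no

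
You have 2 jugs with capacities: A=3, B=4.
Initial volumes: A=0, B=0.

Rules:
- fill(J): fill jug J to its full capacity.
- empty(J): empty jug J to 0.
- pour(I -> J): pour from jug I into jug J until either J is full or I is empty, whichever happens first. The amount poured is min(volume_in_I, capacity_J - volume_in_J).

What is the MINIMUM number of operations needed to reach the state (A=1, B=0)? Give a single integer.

Answer: 4

Derivation:
BFS from (A=0, B=0). One shortest path:
  1. fill(B) -> (A=0 B=4)
  2. pour(B -> A) -> (A=3 B=1)
  3. empty(A) -> (A=0 B=1)
  4. pour(B -> A) -> (A=1 B=0)
Reached target in 4 moves.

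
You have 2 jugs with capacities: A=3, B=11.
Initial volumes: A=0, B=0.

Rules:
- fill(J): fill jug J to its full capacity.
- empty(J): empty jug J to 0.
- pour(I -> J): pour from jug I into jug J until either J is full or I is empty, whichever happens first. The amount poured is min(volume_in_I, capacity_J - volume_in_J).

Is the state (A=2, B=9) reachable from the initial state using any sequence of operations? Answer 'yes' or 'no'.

Answer: no

Derivation:
BFS explored all 28 reachable states.
Reachable set includes: (0,0), (0,1), (0,2), (0,3), (0,4), (0,5), (0,6), (0,7), (0,8), (0,9), (0,10), (0,11) ...
Target (A=2, B=9) not in reachable set → no.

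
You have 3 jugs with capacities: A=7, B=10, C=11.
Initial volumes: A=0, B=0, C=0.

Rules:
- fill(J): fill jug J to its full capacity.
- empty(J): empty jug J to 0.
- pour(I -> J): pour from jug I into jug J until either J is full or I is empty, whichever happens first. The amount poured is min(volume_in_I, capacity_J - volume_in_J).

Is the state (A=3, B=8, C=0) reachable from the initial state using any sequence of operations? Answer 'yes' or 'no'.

BFS from (A=0, B=0, C=0):
  1. fill(C) -> (A=0 B=0 C=11)
  2. pour(C -> B) -> (A=0 B=10 C=1)
  3. pour(B -> A) -> (A=7 B=3 C=1)
  4. pour(A -> C) -> (A=0 B=3 C=8)
  5. pour(B -> A) -> (A=3 B=0 C=8)
  6. pour(C -> B) -> (A=3 B=8 C=0)
Target reached → yes.

Answer: yes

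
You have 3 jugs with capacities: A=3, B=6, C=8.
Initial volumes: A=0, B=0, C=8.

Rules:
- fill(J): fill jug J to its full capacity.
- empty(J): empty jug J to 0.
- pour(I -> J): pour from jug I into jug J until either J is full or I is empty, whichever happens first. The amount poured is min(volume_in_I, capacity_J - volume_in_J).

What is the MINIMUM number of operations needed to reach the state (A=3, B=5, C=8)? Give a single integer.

Answer: 3

Derivation:
BFS from (A=0, B=0, C=8). One shortest path:
  1. pour(C -> A) -> (A=3 B=0 C=5)
  2. pour(C -> B) -> (A=3 B=5 C=0)
  3. fill(C) -> (A=3 B=5 C=8)
Reached target in 3 moves.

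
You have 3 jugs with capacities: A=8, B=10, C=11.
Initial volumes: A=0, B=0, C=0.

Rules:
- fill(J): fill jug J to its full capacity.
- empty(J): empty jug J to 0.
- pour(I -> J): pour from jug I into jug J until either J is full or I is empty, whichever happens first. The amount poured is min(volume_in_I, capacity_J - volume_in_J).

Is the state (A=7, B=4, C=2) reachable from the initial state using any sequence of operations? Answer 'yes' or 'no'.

BFS explored all 558 reachable states.
Reachable set includes: (0,0,0), (0,0,1), (0,0,2), (0,0,3), (0,0,4), (0,0,5), (0,0,6), (0,0,7), (0,0,8), (0,0,9), (0,0,10), (0,0,11) ...
Target (A=7, B=4, C=2) not in reachable set → no.

Answer: no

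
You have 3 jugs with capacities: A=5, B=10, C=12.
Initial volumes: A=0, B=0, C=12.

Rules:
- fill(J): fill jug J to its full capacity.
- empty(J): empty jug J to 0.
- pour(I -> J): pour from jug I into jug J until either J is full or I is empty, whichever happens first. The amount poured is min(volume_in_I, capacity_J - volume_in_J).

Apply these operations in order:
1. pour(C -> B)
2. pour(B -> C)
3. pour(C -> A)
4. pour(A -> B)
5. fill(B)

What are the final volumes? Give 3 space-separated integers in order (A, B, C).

Answer: 0 10 7

Derivation:
Step 1: pour(C -> B) -> (A=0 B=10 C=2)
Step 2: pour(B -> C) -> (A=0 B=0 C=12)
Step 3: pour(C -> A) -> (A=5 B=0 C=7)
Step 4: pour(A -> B) -> (A=0 B=5 C=7)
Step 5: fill(B) -> (A=0 B=10 C=7)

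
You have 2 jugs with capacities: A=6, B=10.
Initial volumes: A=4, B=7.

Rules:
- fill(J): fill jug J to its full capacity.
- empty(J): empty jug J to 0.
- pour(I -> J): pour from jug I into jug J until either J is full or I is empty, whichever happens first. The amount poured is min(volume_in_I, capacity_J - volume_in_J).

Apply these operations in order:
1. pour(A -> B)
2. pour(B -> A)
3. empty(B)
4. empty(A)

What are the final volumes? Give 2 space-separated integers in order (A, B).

Answer: 0 0

Derivation:
Step 1: pour(A -> B) -> (A=1 B=10)
Step 2: pour(B -> A) -> (A=6 B=5)
Step 3: empty(B) -> (A=6 B=0)
Step 4: empty(A) -> (A=0 B=0)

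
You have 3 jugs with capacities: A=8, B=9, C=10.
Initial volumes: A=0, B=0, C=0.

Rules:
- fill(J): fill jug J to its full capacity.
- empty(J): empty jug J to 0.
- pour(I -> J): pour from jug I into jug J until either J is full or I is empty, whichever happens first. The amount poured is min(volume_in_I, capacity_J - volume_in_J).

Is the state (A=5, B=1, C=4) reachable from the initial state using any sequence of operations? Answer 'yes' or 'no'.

Answer: no

Derivation:
BFS explored all 486 reachable states.
Reachable set includes: (0,0,0), (0,0,1), (0,0,2), (0,0,3), (0,0,4), (0,0,5), (0,0,6), (0,0,7), (0,0,8), (0,0,9), (0,0,10), (0,1,0) ...
Target (A=5, B=1, C=4) not in reachable set → no.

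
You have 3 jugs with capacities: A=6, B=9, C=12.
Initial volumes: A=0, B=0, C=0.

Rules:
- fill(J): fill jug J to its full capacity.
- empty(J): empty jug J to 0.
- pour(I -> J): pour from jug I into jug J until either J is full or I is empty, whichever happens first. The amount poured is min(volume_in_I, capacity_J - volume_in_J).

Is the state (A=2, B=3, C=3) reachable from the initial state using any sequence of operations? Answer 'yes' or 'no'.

Answer: no

Derivation:
BFS explored all 54 reachable states.
Reachable set includes: (0,0,0), (0,0,3), (0,0,6), (0,0,9), (0,0,12), (0,3,0), (0,3,3), (0,3,6), (0,3,9), (0,3,12), (0,6,0), (0,6,3) ...
Target (A=2, B=3, C=3) not in reachable set → no.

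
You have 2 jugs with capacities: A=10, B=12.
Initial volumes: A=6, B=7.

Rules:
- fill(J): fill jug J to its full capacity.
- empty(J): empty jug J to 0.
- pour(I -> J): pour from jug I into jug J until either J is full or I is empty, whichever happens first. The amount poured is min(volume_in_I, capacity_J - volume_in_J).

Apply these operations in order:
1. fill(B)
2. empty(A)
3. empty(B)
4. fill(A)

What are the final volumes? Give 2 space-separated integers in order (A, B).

Answer: 10 0

Derivation:
Step 1: fill(B) -> (A=6 B=12)
Step 2: empty(A) -> (A=0 B=12)
Step 3: empty(B) -> (A=0 B=0)
Step 4: fill(A) -> (A=10 B=0)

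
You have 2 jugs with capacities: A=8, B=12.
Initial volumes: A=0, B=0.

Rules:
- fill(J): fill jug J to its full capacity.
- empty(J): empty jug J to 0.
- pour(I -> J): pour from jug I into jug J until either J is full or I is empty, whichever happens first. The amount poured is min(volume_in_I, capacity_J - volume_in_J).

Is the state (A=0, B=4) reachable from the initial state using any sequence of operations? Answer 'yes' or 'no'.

Answer: yes

Derivation:
BFS from (A=0, B=0):
  1. fill(B) -> (A=0 B=12)
  2. pour(B -> A) -> (A=8 B=4)
  3. empty(A) -> (A=0 B=4)
Target reached → yes.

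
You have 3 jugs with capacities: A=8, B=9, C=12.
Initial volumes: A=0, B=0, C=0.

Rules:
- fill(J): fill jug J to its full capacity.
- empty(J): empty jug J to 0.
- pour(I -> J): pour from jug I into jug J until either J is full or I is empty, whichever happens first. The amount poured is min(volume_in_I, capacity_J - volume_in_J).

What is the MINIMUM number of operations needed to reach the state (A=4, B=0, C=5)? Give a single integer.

Answer: 8

Derivation:
BFS from (A=0, B=0, C=0). One shortest path:
  1. fill(A) -> (A=8 B=0 C=0)
  2. fill(B) -> (A=8 B=9 C=0)
  3. pour(A -> C) -> (A=0 B=9 C=8)
  4. pour(B -> C) -> (A=0 B=5 C=12)
  5. pour(C -> A) -> (A=8 B=5 C=4)
  6. empty(A) -> (A=0 B=5 C=4)
  7. pour(C -> A) -> (A=4 B=5 C=0)
  8. pour(B -> C) -> (A=4 B=0 C=5)
Reached target in 8 moves.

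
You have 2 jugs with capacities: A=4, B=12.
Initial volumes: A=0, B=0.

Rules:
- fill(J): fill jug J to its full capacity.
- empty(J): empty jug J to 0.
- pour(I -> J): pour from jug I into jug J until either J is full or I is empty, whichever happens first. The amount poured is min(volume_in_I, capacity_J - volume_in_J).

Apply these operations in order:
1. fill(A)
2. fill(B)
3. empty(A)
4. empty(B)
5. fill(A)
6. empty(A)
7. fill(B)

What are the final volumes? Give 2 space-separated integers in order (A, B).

Step 1: fill(A) -> (A=4 B=0)
Step 2: fill(B) -> (A=4 B=12)
Step 3: empty(A) -> (A=0 B=12)
Step 4: empty(B) -> (A=0 B=0)
Step 5: fill(A) -> (A=4 B=0)
Step 6: empty(A) -> (A=0 B=0)
Step 7: fill(B) -> (A=0 B=12)

Answer: 0 12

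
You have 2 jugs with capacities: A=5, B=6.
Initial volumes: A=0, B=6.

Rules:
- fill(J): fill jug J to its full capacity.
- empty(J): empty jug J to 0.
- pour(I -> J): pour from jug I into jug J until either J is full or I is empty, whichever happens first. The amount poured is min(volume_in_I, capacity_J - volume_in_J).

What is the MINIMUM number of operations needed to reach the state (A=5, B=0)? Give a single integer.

BFS from (A=0, B=6). One shortest path:
  1. fill(A) -> (A=5 B=6)
  2. empty(B) -> (A=5 B=0)
Reached target in 2 moves.

Answer: 2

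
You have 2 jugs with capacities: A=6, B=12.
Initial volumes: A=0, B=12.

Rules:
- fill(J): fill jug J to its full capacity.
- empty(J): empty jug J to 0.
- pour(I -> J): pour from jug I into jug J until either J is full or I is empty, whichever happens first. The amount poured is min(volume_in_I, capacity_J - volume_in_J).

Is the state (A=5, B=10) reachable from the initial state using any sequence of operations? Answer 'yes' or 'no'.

Answer: no

Derivation:
BFS explored all 6 reachable states.
Reachable set includes: (0,0), (0,6), (0,12), (6,0), (6,6), (6,12)
Target (A=5, B=10) not in reachable set → no.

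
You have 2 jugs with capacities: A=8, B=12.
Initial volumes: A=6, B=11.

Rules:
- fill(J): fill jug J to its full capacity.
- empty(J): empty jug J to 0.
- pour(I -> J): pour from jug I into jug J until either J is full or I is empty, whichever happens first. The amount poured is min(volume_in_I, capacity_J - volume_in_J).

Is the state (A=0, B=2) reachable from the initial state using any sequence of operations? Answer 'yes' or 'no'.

BFS from (A=6, B=11):
  1. fill(B) -> (A=6 B=12)
  2. pour(B -> A) -> (A=8 B=10)
  3. empty(A) -> (A=0 B=10)
  4. pour(B -> A) -> (A=8 B=2)
  5. empty(A) -> (A=0 B=2)
Target reached → yes.

Answer: yes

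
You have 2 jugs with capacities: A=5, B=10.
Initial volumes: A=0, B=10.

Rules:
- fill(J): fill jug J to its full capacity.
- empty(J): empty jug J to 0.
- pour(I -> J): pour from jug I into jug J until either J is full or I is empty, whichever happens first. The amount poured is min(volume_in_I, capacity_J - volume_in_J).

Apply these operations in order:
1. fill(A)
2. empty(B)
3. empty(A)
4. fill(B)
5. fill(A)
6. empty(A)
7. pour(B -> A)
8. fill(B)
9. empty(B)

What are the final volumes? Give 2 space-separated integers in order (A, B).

Answer: 5 0

Derivation:
Step 1: fill(A) -> (A=5 B=10)
Step 2: empty(B) -> (A=5 B=0)
Step 3: empty(A) -> (A=0 B=0)
Step 4: fill(B) -> (A=0 B=10)
Step 5: fill(A) -> (A=5 B=10)
Step 6: empty(A) -> (A=0 B=10)
Step 7: pour(B -> A) -> (A=5 B=5)
Step 8: fill(B) -> (A=5 B=10)
Step 9: empty(B) -> (A=5 B=0)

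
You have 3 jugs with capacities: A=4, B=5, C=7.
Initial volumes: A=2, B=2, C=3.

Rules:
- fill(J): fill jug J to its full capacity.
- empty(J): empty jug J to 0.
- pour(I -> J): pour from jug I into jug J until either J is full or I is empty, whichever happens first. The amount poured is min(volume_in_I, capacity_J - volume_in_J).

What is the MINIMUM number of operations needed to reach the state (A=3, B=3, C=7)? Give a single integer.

Answer: 5

Derivation:
BFS from (A=2, B=2, C=3). One shortest path:
  1. fill(B) -> (A=2 B=5 C=3)
  2. pour(B -> A) -> (A=4 B=3 C=3)
  3. empty(A) -> (A=0 B=3 C=3)
  4. pour(C -> A) -> (A=3 B=3 C=0)
  5. fill(C) -> (A=3 B=3 C=7)
Reached target in 5 moves.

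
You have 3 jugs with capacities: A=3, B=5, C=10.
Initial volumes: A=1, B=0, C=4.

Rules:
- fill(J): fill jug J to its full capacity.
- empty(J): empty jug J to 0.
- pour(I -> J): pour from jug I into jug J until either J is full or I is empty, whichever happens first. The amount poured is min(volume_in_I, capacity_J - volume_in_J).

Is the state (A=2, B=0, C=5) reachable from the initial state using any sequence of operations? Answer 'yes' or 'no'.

BFS from (A=1, B=0, C=4):
  1. fill(A) -> (A=3 B=0 C=4)
  2. pour(C -> B) -> (A=3 B=4 C=0)
  3. pour(A -> B) -> (A=2 B=5 C=0)
  4. pour(B -> C) -> (A=2 B=0 C=5)
Target reached → yes.

Answer: yes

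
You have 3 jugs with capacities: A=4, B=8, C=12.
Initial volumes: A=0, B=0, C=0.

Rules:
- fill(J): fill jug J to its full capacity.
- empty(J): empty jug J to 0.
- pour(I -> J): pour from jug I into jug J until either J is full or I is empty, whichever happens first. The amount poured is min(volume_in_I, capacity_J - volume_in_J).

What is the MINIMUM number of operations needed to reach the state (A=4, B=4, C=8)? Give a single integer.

BFS from (A=0, B=0, C=0). One shortest path:
  1. fill(A) -> (A=4 B=0 C=0)
  2. fill(C) -> (A=4 B=0 C=12)
  3. pour(A -> B) -> (A=0 B=4 C=12)
  4. pour(C -> A) -> (A=4 B=4 C=8)
Reached target in 4 moves.

Answer: 4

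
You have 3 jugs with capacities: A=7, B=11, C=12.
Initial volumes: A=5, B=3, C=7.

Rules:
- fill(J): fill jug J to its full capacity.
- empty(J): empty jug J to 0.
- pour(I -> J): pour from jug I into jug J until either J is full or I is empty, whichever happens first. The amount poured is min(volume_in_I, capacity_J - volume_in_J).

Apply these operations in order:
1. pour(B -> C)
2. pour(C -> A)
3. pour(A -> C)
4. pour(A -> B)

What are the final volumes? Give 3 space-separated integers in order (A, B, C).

Answer: 0 3 12

Derivation:
Step 1: pour(B -> C) -> (A=5 B=0 C=10)
Step 2: pour(C -> A) -> (A=7 B=0 C=8)
Step 3: pour(A -> C) -> (A=3 B=0 C=12)
Step 4: pour(A -> B) -> (A=0 B=3 C=12)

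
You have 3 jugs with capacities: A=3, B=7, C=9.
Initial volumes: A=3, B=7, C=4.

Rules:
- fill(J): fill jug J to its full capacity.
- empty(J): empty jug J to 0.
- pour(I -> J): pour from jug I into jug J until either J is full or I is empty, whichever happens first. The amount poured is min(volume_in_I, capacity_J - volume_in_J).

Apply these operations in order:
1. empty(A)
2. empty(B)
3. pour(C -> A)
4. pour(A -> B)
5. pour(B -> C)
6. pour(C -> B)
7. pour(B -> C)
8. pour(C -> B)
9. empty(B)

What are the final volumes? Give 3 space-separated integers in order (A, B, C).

Answer: 0 0 0

Derivation:
Step 1: empty(A) -> (A=0 B=7 C=4)
Step 2: empty(B) -> (A=0 B=0 C=4)
Step 3: pour(C -> A) -> (A=3 B=0 C=1)
Step 4: pour(A -> B) -> (A=0 B=3 C=1)
Step 5: pour(B -> C) -> (A=0 B=0 C=4)
Step 6: pour(C -> B) -> (A=0 B=4 C=0)
Step 7: pour(B -> C) -> (A=0 B=0 C=4)
Step 8: pour(C -> B) -> (A=0 B=4 C=0)
Step 9: empty(B) -> (A=0 B=0 C=0)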